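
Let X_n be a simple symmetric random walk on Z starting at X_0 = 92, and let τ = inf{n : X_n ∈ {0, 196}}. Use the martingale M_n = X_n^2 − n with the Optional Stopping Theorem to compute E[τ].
E[τ] = 9568

M_n = X_n^2 − n is a martingale (since E[X_{n+1}^2 | F_n] = X_n^2 + 1). By OST (τ has finite mean in a bounded region), E[M_τ] = E[M_0] = X_0^2 − 0 = 92^2 = 8464. Also E[M_τ] = E[X_τ^2] − E[τ]. The walk exits at 0 or 196, with P(hit 196 first) = 92/196, so E[X_τ^2] = 196^2 · 92/196 + 0 = 18032. Thus E[τ] = E[X_τ^2] − E[M_τ] = 18032 − 8464 = 9568 = 92(196 − 92) = 9568.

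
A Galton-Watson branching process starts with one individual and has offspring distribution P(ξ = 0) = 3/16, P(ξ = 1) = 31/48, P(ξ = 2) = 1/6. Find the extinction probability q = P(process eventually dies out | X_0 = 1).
q = 1

Mean offspring μ = 0·3/16 + 1·31/48 + 2·1/6 = 47/48 ≤ 1. For μ ≤ 1 with offspring not concentrated at 1, the Galton-Watson process goes extinct almost surely, so q = 1.
(Algebraic check: The pgf is f(s) = 3/16 + 31/48·s + 1/6·s². The extinction probability q is the smallest fixed point of f in [0, 1]. Setting s = f(s):
  1/6·s² + (31/48 − 1)·s + 3/16 = 0
  1/6·s² − (3/16 + 1/6)·s + 3/16 = 0
which factors as (s − 1)·(1/6·s − 3/16) = 0, giving roots s = 1 and s = (3/16)/(1/6) = 9/8. Since 9/8 ≥ 1, the smallest root in [0, 1] is s = 1.)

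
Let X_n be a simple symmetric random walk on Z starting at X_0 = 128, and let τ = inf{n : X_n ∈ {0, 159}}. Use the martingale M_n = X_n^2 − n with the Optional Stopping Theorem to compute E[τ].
E[τ] = 3968

M_n = X_n^2 − n is a martingale (since E[X_{n+1}^2 | F_n] = X_n^2 + 1). By OST (τ has finite mean in a bounded region), E[M_τ] = E[M_0] = X_0^2 − 0 = 128^2 = 16384. Also E[M_τ] = E[X_τ^2] − E[τ]. The walk exits at 0 or 159, with P(hit 159 first) = 128/159, so E[X_τ^2] = 159^2 · 128/159 + 0 = 20352. Thus E[τ] = E[X_τ^2] − E[M_τ] = 20352 − 16384 = 3968 = 128(159 − 128) = 3968.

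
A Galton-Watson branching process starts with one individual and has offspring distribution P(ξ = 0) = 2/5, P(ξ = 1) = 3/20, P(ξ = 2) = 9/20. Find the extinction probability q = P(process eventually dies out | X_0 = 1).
q = 8/9

The pgf is f(s) = 2/5 + 3/20·s + 9/20·s². The extinction probability q is the smallest fixed point of f in [0, 1]. Setting s = f(s):
  9/20·s² + (3/20 − 1)·s + 2/5 = 0
  9/20·s² − (2/5 + 9/20)·s + 2/5 = 0
which factors as (s − 1)·(9/20·s − 2/5) = 0, giving roots s = 1 and s = (2/5)/(9/20) = 8/9.
Mean offspring μ = 3/20 + 2·9/20 = 21/20 > 1 (supercritical), so q < 1. The extinction probability is the smaller root: q = (2/5)/(9/20) = 8/9.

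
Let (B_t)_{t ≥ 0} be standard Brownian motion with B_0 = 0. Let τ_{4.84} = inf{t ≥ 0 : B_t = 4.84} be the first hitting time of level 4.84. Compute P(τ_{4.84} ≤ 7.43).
P(τ_{4.84} ≤ 7.43) = 2(1 − Φ(4.84/√7.43)) = 2(1 − Φ(1.7756)) ≈ 0.0758

By the reflection principle for standard BM, P(τ_b ≤ t) = 2 · P(B_t ≥ b). Since B_t ~ N(0, t), P(B_t ≥ 4.84) = 1 − Φ(4.84/√t) = 1 − Φ(4.84/√7.43) = 1 − Φ(1.7756) ≈ 0.03790. Doubling: P(τ_{4.84} ≤ 7.43) ≈ 2 · 0.03790 = 0.07580 ≈ 0.0758.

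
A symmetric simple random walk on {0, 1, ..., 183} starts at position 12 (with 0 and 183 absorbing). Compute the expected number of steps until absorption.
E[τ | X_0 = 12] = 2052

Let v_k = E[τ | X_0 = k]. Boundary: v_0 = v_183 = 0. Recurrence: v_k = 1 + (v_{k-1} + v_{k+1})/2 for 1 ≤ k ≤ 182. The particular solution to v_k − (v_{k-1} + v_{k+1})/2 = 1 is v_k = −k^2. Adding homogeneous solution A + B k and matching boundaries gives v_k = k (183 − k). Substituting k = 12: v_12 = 12 · 171 = 2052.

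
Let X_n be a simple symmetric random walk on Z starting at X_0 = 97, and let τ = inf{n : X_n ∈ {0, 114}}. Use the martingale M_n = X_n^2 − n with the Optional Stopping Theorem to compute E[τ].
E[τ] = 1649

M_n = X_n^2 − n is a martingale (since E[X_{n+1}^2 | F_n] = X_n^2 + 1). By OST (τ has finite mean in a bounded region), E[M_τ] = E[M_0] = X_0^2 − 0 = 97^2 = 9409. Also E[M_τ] = E[X_τ^2] − E[τ]. The walk exits at 0 or 114, with P(hit 114 first) = 97/114, so E[X_τ^2] = 114^2 · 97/114 + 0 = 11058. Thus E[τ] = E[X_τ^2] − E[M_τ] = 11058 − 9409 = 1649 = 97(114 − 97) = 1649.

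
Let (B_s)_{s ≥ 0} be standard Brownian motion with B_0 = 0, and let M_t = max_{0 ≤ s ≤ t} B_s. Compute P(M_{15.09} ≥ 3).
P(M_{15.09} ≥ 3) = 2·P(B_{15.09} ≥ 3) = 2(1 − Φ(3/√15.09)) ≈ 0.4399

By the reflection principle for Brownian motion, P(M_t ≥ a) = 2 · P(B_t ≥ a) for a ≥ 0. Since B_t ~ N(0, t), P(B_t ≥ 3) = 1 − Φ(3/√t) = 1 − Φ(3/√15.09) = 1 − Φ(0.7723). So
  P(M_{15.09} ≥ 3) = 2(1 − Φ(0.7723)) ≈ 0.4399.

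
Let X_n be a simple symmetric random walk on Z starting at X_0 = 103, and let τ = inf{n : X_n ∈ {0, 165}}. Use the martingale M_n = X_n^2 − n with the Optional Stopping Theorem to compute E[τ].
E[τ] = 6386

M_n = X_n^2 − n is a martingale (since E[X_{n+1}^2 | F_n] = X_n^2 + 1). By OST (τ has finite mean in a bounded region), E[M_τ] = E[M_0] = X_0^2 − 0 = 103^2 = 10609. Also E[M_τ] = E[X_τ^2] − E[τ]. The walk exits at 0 or 165, with P(hit 165 first) = 103/165, so E[X_τ^2] = 165^2 · 103/165 + 0 = 16995. Thus E[τ] = E[X_τ^2] − E[M_τ] = 16995 − 10609 = 6386 = 103(165 − 103) = 6386.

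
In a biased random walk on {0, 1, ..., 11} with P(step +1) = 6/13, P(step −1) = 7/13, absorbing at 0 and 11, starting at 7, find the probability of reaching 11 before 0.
P(hit 11 before 0) = (1 − (7/6)^7) / (1 − (7/6)^11) = 704514672/1614529687

Let u_k denote P(reach 11 before 0 | start at k). Boundary: u_0 = 0, u_11 = 1. Recurrence: u_k = 6/13·u_{k+1} + 7/13·u_{k-1} for 1 ≤ k ≤ 10. Try u_k = A + B·r^k with r = q/p = (7/13)/(6/13) = 7/6. Substitution satisfies the recurrence; boundary conditions give:
  u_k = (1 − r^k) / (1 − r^N) = (1 − (7/6)^7) / (1 − (7/6)^11) = 704514672/1614529687.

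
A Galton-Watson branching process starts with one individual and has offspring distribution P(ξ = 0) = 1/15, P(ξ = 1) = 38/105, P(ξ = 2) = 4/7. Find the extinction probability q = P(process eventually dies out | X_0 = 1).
q = 7/60

The pgf is f(s) = 1/15 + 38/105·s + 4/7·s². The extinction probability q is the smallest fixed point of f in [0, 1]. Setting s = f(s):
  4/7·s² + (38/105 − 1)·s + 1/15 = 0
  4/7·s² − (1/15 + 4/7)·s + 1/15 = 0
which factors as (s − 1)·(4/7·s − 1/15) = 0, giving roots s = 1 and s = (1/15)/(4/7) = 7/60.
Mean offspring μ = 38/105 + 2·4/7 = 158/105 > 1 (supercritical), so q < 1. The extinction probability is the smaller root: q = (1/15)/(4/7) = 7/60.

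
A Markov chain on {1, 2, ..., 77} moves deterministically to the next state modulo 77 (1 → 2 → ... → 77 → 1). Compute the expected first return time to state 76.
E[T_76 | X_0 = 76] = 77

The chain cycles deterministically, so starting at state 76 it returns in exactly 77 steps. Equivalently, the stationary distribution is uniform π_j = 1/77 for every state j, so by Kac's formula E[T_76] = 1/π_76 = 77.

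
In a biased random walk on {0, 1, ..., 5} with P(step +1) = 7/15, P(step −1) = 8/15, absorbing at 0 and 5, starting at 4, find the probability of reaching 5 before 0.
P(hit 5 before 0) = (1 − (8/7)^4) / (1 − (8/7)^5) = 11865/15961

Let u_k denote P(reach 5 before 0 | start at k). Boundary: u_0 = 0, u_5 = 1. Recurrence: u_k = 7/15·u_{k+1} + 8/15·u_{k-1} for 1 ≤ k ≤ 4. Try u_k = A + B·r^k with r = q/p = (8/15)/(7/15) = 8/7. Substitution satisfies the recurrence; boundary conditions give:
  u_k = (1 − r^k) / (1 − r^N) = (1 − (8/7)^4) / (1 − (8/7)^5) = 11865/15961.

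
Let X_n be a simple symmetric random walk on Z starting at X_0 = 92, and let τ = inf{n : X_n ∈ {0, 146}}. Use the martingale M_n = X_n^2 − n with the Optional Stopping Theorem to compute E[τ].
E[τ] = 4968

M_n = X_n^2 − n is a martingale (since E[X_{n+1}^2 | F_n] = X_n^2 + 1). By OST (τ has finite mean in a bounded region), E[M_τ] = E[M_0] = X_0^2 − 0 = 92^2 = 8464. Also E[M_τ] = E[X_τ^2] − E[τ]. The walk exits at 0 or 146, with P(hit 146 first) = 92/146, so E[X_τ^2] = 146^2 · 92/146 + 0 = 13432. Thus E[τ] = E[X_τ^2] − E[M_τ] = 13432 − 8464 = 4968 = 92(146 − 92) = 4968.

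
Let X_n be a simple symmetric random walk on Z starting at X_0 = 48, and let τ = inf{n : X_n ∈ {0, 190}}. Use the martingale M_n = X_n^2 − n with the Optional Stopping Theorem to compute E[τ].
E[τ] = 6816

M_n = X_n^2 − n is a martingale (since E[X_{n+1}^2 | F_n] = X_n^2 + 1). By OST (τ has finite mean in a bounded region), E[M_τ] = E[M_0] = X_0^2 − 0 = 48^2 = 2304. Also E[M_τ] = E[X_τ^2] − E[τ]. The walk exits at 0 or 190, with P(hit 190 first) = 48/190, so E[X_τ^2] = 190^2 · 48/190 + 0 = 9120. Thus E[τ] = E[X_τ^2] − E[M_τ] = 9120 − 2304 = 6816 = 48(190 − 48) = 6816.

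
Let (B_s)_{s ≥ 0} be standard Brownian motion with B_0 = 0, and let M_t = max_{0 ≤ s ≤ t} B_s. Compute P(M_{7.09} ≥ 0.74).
P(M_{7.09} ≥ 0.74) = 2·P(B_{7.09} ≥ 0.74) = 2(1 − Φ(0.74/√7.09)) ≈ 0.7811

By the reflection principle for Brownian motion, P(M_t ≥ a) = 2 · P(B_t ≥ a) for a ≥ 0. Since B_t ~ N(0, t), P(B_t ≥ 0.74) = 1 − Φ(0.74/√t) = 1 − Φ(0.74/√7.09) = 1 − Φ(0.2779). So
  P(M_{7.09} ≥ 0.74) = 2(1 − Φ(0.2779)) ≈ 0.7811.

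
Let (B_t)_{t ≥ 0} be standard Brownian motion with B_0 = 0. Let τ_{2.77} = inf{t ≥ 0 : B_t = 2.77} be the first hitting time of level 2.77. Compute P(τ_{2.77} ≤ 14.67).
P(τ_{2.77} ≤ 14.67) = 2(1 − Φ(2.77/√14.67)) = 2(1 − Φ(0.7232)) ≈ 0.4696

By the reflection principle for standard BM, P(τ_b ≤ t) = 2 · P(B_t ≥ b). Since B_t ~ N(0, t), P(B_t ≥ 2.77) = 1 − Φ(2.77/√t) = 1 − Φ(2.77/√14.67) = 1 − Φ(0.7232) ≈ 0.23478. Doubling: P(τ_{2.77} ≤ 14.67) ≈ 2 · 0.23478 = 0.46956 ≈ 0.4696.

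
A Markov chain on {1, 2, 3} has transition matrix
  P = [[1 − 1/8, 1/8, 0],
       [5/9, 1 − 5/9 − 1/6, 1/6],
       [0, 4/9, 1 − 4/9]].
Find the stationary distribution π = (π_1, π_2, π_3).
π = (320/419, 72/419, 27/419)

This is a birth-death chain on three states, which satisfies detailed balance: π_1 · P_{12} = π_2 · P_{21} and π_2 · P_{23} = π_3 · P_{32}.
From π_1 · 1/8 = π_2 · 5/9: π_2/π_1 = (1/8)/(5/9) = 9/40.
From π_2 · 1/6 = π_3 · 4/9: π_3/π_2 = (1/6)/(4/9) = 3/8.
Take π_1 proportional to 1; then unnormalized π = (1, 9/40, 27/320). Normalize by dividing by the sum 419/320:
  π = (320/419, 72/419, 27/419).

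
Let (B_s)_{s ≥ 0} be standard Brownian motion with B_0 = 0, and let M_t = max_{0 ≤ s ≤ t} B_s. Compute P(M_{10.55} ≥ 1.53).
P(M_{10.55} ≥ 1.53) = 2·P(B_{10.55} ≥ 1.53) = 2(1 − Φ(1.53/√10.55)) ≈ 0.6376

By the reflection principle for Brownian motion, P(M_t ≥ a) = 2 · P(B_t ≥ a) for a ≥ 0. Since B_t ~ N(0, t), P(B_t ≥ 1.53) = 1 − Φ(1.53/√t) = 1 − Φ(1.53/√10.55) = 1 − Φ(0.4710). So
  P(M_{10.55} ≥ 1.53) = 2(1 − Φ(0.4710)) ≈ 0.6376.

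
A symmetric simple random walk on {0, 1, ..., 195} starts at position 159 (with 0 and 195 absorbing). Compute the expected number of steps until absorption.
E[τ | X_0 = 159] = 5724

Let v_k = E[τ | X_0 = k]. Boundary: v_0 = v_195 = 0. Recurrence: v_k = 1 + (v_{k-1} + v_{k+1})/2 for 1 ≤ k ≤ 194. The particular solution to v_k − (v_{k-1} + v_{k+1})/2 = 1 is v_k = −k^2. Adding homogeneous solution A + B k and matching boundaries gives v_k = k (195 − k). Substituting k = 159: v_159 = 159 · 36 = 5724.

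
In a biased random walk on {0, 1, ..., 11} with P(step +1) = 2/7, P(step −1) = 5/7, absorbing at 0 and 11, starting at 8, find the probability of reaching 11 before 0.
P(hit 11 before 0) = (1 − (5/2)^8) / (1 − (5/2)^11) = 1040984/16275359

Let u_k denote P(reach 11 before 0 | start at k). Boundary: u_0 = 0, u_11 = 1. Recurrence: u_k = 2/7·u_{k+1} + 5/7·u_{k-1} for 1 ≤ k ≤ 10. Try u_k = A + B·r^k with r = q/p = (5/7)/(2/7) = 5/2. Substitution satisfies the recurrence; boundary conditions give:
  u_k = (1 − r^k) / (1 − r^N) = (1 − (5/2)^8) / (1 − (5/2)^11) = 1040984/16275359.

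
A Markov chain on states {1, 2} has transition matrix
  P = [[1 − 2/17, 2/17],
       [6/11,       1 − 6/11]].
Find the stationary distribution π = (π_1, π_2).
π_1 = 51/62, π_2 = 11/62

Solve πP = π with π_1 + π_2 = 1. From πP = π: π_1 · (1 − 2/17) + π_2 · 6/11 = π_1 ⇒ π_2 · 6/11 = π_1 · 2/17 ⇒ π_2/π_1 = (2/17)/(6/11) = 11/51. Together with π_1 + π_2 = 1:
  π_1 = (6/11)/(2/17 + 6/11) = (6/11)/(124/187) = 51/62,
  π_2 = (2/17)/(2/17 + 6/11) = (2/17)/(124/187) = 11/62.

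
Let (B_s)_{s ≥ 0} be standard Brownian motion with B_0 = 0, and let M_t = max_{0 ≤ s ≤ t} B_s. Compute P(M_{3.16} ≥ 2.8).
P(M_{3.16} ≥ 2.8) = 2·P(B_{3.16} ≥ 2.8) = 2(1 − Φ(2.8/√3.16)) ≈ 0.1152

By the reflection principle for Brownian motion, P(M_t ≥ a) = 2 · P(B_t ≥ a) for a ≥ 0. Since B_t ~ N(0, t), P(B_t ≥ 2.8) = 1 − Φ(2.8/√t) = 1 − Φ(2.8/√3.16) = 1 − Φ(1.5751). So
  P(M_{3.16} ≥ 2.8) = 2(1 − Φ(1.5751)) ≈ 0.1152.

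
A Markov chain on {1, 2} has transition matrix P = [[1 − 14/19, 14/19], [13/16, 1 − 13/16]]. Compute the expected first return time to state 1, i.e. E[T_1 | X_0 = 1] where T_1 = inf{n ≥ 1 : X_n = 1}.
E[T_1 | X_0 = 1] = 1/π_1 = 471/247

For an irreducible recurrent Markov chain with stationary distribution π, E[T_i | X_0 = i] = 1/π_i (Kac's formula). Here π_1 = (13/16)/(14/19 + 13/16) = (13/16)/(471/304) = 247/471, so E[T_1 | X_0 = 1] = 1/π_1 = (14/19 + 13/16)/(13/16) = (471/304)/(13/16) = 471/247.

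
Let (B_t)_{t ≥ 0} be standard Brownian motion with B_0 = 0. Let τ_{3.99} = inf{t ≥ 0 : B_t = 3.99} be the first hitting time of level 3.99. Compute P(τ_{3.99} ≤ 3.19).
P(τ_{3.99} ≤ 3.19) = 2(1 − Φ(3.99/√3.19)) = 2(1 − Φ(2.2340)) ≈ 0.0255

By the reflection principle for standard BM, P(τ_b ≤ t) = 2 · P(B_t ≥ b). Since B_t ~ N(0, t), P(B_t ≥ 3.99) = 1 − Φ(3.99/√t) = 1 − Φ(3.99/√3.19) = 1 − Φ(2.2340) ≈ 0.01274. Doubling: P(τ_{3.99} ≤ 3.19) ≈ 2 · 0.01274 = 0.02548 ≈ 0.0255.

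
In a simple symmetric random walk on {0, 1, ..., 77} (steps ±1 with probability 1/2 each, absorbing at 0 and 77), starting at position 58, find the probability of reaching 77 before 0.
P(hit 77 before 0) = 58/77

Let u_k = P(hit 77 before 0 | start at k). Then u_0 = 0, u_77 = 1, and u_k = u_{k-1}/2 + u_{k+1}/2 for 1 ≤ k ≤ 76. This harmonic recurrence is solved by u_k = k/77, giving u_58 = 58/77.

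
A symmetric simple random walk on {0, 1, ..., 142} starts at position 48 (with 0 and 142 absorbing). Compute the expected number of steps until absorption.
E[τ | X_0 = 48] = 4512

Let v_k = E[τ | X_0 = k]. Boundary: v_0 = v_142 = 0. Recurrence: v_k = 1 + (v_{k-1} + v_{k+1})/2 for 1 ≤ k ≤ 141. The particular solution to v_k − (v_{k-1} + v_{k+1})/2 = 1 is v_k = −k^2. Adding homogeneous solution A + B k and matching boundaries gives v_k = k (142 − k). Substituting k = 48: v_48 = 48 · 94 = 4512.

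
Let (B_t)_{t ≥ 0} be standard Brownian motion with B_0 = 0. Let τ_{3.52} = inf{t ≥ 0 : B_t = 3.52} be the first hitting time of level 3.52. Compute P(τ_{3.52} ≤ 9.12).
P(τ_{3.52} ≤ 9.12) = 2(1 − Φ(3.52/√9.12)) = 2(1 − Φ(1.1656)) ≈ 0.2438

By the reflection principle for standard BM, P(τ_b ≤ t) = 2 · P(B_t ≥ b). Since B_t ~ N(0, t), P(B_t ≥ 3.52) = 1 − Φ(3.52/√t) = 1 − Φ(3.52/√9.12) = 1 − Φ(1.1656) ≈ 0.12189. Doubling: P(τ_{3.52} ≤ 9.12) ≈ 2 · 0.12189 = 0.24378 ≈ 0.2438.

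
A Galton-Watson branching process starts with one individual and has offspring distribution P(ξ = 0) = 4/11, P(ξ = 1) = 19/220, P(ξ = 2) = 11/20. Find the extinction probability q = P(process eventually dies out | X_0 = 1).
q = 80/121

The pgf is f(s) = 4/11 + 19/220·s + 11/20·s². The extinction probability q is the smallest fixed point of f in [0, 1]. Setting s = f(s):
  11/20·s² + (19/220 − 1)·s + 4/11 = 0
  11/20·s² − (4/11 + 11/20)·s + 4/11 = 0
which factors as (s − 1)·(11/20·s − 4/11) = 0, giving roots s = 1 and s = (4/11)/(11/20) = 80/121.
Mean offspring μ = 19/220 + 2·11/20 = 261/220 > 1 (supercritical), so q < 1. The extinction probability is the smaller root: q = (4/11)/(11/20) = 80/121.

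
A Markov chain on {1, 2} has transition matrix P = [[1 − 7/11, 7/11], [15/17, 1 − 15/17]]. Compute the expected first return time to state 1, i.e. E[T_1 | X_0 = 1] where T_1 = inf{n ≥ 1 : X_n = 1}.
E[T_1 | X_0 = 1] = 1/π_1 = 284/165

For an irreducible recurrent Markov chain with stationary distribution π, E[T_i | X_0 = i] = 1/π_i (Kac's formula). Here π_1 = (15/17)/(7/11 + 15/17) = (15/17)/(284/187) = 165/284, so E[T_1 | X_0 = 1] = 1/π_1 = (7/11 + 15/17)/(15/17) = (284/187)/(15/17) = 284/165.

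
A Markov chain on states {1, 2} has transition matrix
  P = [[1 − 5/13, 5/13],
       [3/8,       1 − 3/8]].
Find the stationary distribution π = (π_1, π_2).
π_1 = 39/79, π_2 = 40/79

Solve πP = π with π_1 + π_2 = 1. From πP = π: π_1 · (1 − 5/13) + π_2 · 3/8 = π_1 ⇒ π_2 · 3/8 = π_1 · 5/13 ⇒ π_2/π_1 = (5/13)/(3/8) = 40/39. Together with π_1 + π_2 = 1:
  π_1 = (3/8)/(5/13 + 3/8) = (3/8)/(79/104) = 39/79,
  π_2 = (5/13)/(5/13 + 3/8) = (5/13)/(79/104) = 40/79.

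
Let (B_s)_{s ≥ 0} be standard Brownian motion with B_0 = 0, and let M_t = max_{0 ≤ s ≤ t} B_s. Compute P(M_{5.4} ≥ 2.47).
P(M_{5.4} ≥ 2.47) = 2·P(B_{5.4} ≥ 2.47) = 2(1 − Φ(2.47/√5.4)) ≈ 0.2878

By the reflection principle for Brownian motion, P(M_t ≥ a) = 2 · P(B_t ≥ a) for a ≥ 0. Since B_t ~ N(0, t), P(B_t ≥ 2.47) = 1 − Φ(2.47/√t) = 1 − Φ(2.47/√5.4) = 1 − Φ(1.0629). So
  P(M_{5.4} ≥ 2.47) = 2(1 − Φ(1.0629)) ≈ 0.2878.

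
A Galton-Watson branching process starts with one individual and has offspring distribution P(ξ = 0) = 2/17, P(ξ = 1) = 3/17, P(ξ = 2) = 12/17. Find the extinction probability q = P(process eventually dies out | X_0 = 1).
q = 1/6

The pgf is f(s) = 2/17 + 3/17·s + 12/17·s². The extinction probability q is the smallest fixed point of f in [0, 1]. Setting s = f(s):
  12/17·s² + (3/17 − 1)·s + 2/17 = 0
  12/17·s² − (2/17 + 12/17)·s + 2/17 = 0
which factors as (s − 1)·(12/17·s − 2/17) = 0, giving roots s = 1 and s = (2/17)/(12/17) = 1/6.
Mean offspring μ = 3/17 + 2·12/17 = 27/17 > 1 (supercritical), so q < 1. The extinction probability is the smaller root: q = (2/17)/(12/17) = 1/6.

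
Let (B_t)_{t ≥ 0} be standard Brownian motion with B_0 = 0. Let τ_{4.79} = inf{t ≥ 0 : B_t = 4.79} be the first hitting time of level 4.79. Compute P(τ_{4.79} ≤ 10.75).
P(τ_{4.79} ≤ 10.75) = 2(1 − Φ(4.79/√10.75)) = 2(1 − Φ(1.4609)) ≈ 0.1440

By the reflection principle for standard BM, P(τ_b ≤ t) = 2 · P(B_t ≥ b). Since B_t ~ N(0, t), P(B_t ≥ 4.79) = 1 − Φ(4.79/√t) = 1 − Φ(4.79/√10.75) = 1 − Φ(1.4609) ≈ 0.07202. Doubling: P(τ_{4.79} ≤ 10.75) ≈ 2 · 0.07202 = 0.14404 ≈ 0.1440.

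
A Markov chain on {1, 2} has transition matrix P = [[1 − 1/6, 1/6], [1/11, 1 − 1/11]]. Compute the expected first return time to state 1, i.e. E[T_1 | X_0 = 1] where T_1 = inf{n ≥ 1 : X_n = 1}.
E[T_1 | X_0 = 1] = 1/π_1 = 17/6

For an irreducible recurrent Markov chain with stationary distribution π, E[T_i | X_0 = i] = 1/π_i (Kac's formula). Here π_1 = (1/11)/(1/6 + 1/11) = (1/11)/(17/66) = 6/17, so E[T_1 | X_0 = 1] = 1/π_1 = (1/6 + 1/11)/(1/11) = (17/66)/(1/11) = 17/6.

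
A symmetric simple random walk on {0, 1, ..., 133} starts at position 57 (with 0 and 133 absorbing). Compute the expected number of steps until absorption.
E[τ | X_0 = 57] = 4332

Let v_k = E[τ | X_0 = k]. Boundary: v_0 = v_133 = 0. Recurrence: v_k = 1 + (v_{k-1} + v_{k+1})/2 for 1 ≤ k ≤ 132. The particular solution to v_k − (v_{k-1} + v_{k+1})/2 = 1 is v_k = −k^2. Adding homogeneous solution A + B k and matching boundaries gives v_k = k (133 − k). Substituting k = 57: v_57 = 57 · 76 = 4332.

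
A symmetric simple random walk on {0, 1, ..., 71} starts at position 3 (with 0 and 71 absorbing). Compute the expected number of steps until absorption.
E[τ | X_0 = 3] = 204

Let v_k = E[τ | X_0 = k]. Boundary: v_0 = v_71 = 0. Recurrence: v_k = 1 + (v_{k-1} + v_{k+1})/2 for 1 ≤ k ≤ 70. The particular solution to v_k − (v_{k-1} + v_{k+1})/2 = 1 is v_k = −k^2. Adding homogeneous solution A + B k and matching boundaries gives v_k = k (71 − k). Substituting k = 3: v_3 = 3 · 68 = 204.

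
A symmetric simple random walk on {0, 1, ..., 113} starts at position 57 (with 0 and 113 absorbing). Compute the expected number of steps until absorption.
E[τ | X_0 = 57] = 3192

Let v_k = E[τ | X_0 = k]. Boundary: v_0 = v_113 = 0. Recurrence: v_k = 1 + (v_{k-1} + v_{k+1})/2 for 1 ≤ k ≤ 112. The particular solution to v_k − (v_{k-1} + v_{k+1})/2 = 1 is v_k = −k^2. Adding homogeneous solution A + B k and matching boundaries gives v_k = k (113 − k). Substituting k = 57: v_57 = 57 · 56 = 3192.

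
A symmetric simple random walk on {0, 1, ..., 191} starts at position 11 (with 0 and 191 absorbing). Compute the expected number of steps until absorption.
E[τ | X_0 = 11] = 1980

Let v_k = E[τ | X_0 = k]. Boundary: v_0 = v_191 = 0. Recurrence: v_k = 1 + (v_{k-1} + v_{k+1})/2 for 1 ≤ k ≤ 190. The particular solution to v_k − (v_{k-1} + v_{k+1})/2 = 1 is v_k = −k^2. Adding homogeneous solution A + B k and matching boundaries gives v_k = k (191 − k). Substituting k = 11: v_11 = 11 · 180 = 1980.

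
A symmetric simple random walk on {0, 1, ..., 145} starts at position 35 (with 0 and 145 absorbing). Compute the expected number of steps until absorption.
E[τ | X_0 = 35] = 3850

Let v_k = E[τ | X_0 = k]. Boundary: v_0 = v_145 = 0. Recurrence: v_k = 1 + (v_{k-1} + v_{k+1})/2 for 1 ≤ k ≤ 144. The particular solution to v_k − (v_{k-1} + v_{k+1})/2 = 1 is v_k = −k^2. Adding homogeneous solution A + B k and matching boundaries gives v_k = k (145 − k). Substituting k = 35: v_35 = 35 · 110 = 3850.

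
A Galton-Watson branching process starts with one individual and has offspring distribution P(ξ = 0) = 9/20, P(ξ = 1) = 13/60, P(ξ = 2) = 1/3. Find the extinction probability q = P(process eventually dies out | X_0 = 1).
q = 1

Mean offspring μ = 0·9/20 + 1·13/60 + 2·1/3 = 53/60 ≤ 1. For μ ≤ 1 with offspring not concentrated at 1, the Galton-Watson process goes extinct almost surely, so q = 1.
(Algebraic check: The pgf is f(s) = 9/20 + 13/60·s + 1/3·s². The extinction probability q is the smallest fixed point of f in [0, 1]. Setting s = f(s):
  1/3·s² + (13/60 − 1)·s + 9/20 = 0
  1/3·s² − (9/20 + 1/3)·s + 9/20 = 0
which factors as (s − 1)·(1/3·s − 9/20) = 0, giving roots s = 1 and s = (9/20)/(1/3) = 27/20. Since 27/20 ≥ 1, the smallest root in [0, 1] is s = 1.)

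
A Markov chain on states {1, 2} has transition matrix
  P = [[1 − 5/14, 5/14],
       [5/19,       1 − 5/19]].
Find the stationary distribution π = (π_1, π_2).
π_1 = 14/33, π_2 = 19/33

Solve πP = π with π_1 + π_2 = 1. From πP = π: π_1 · (1 − 5/14) + π_2 · 5/19 = π_1 ⇒ π_2 · 5/19 = π_1 · 5/14 ⇒ π_2/π_1 = (5/14)/(5/19) = 19/14. Together with π_1 + π_2 = 1:
  π_1 = (5/19)/(5/14 + 5/19) = (5/19)/(165/266) = 14/33,
  π_2 = (5/14)/(5/14 + 5/19) = (5/14)/(165/266) = 19/33.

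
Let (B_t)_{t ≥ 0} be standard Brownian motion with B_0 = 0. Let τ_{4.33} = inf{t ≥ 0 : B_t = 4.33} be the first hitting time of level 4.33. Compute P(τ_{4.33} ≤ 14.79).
P(τ_{4.33} ≤ 14.79) = 2(1 − Φ(4.33/√14.79)) = 2(1 − Φ(1.1259)) ≈ 0.2602

By the reflection principle for standard BM, P(τ_b ≤ t) = 2 · P(B_t ≥ b). Since B_t ~ N(0, t), P(B_t ≥ 4.33) = 1 − Φ(4.33/√t) = 1 − Φ(4.33/√14.79) = 1 − Φ(1.1259) ≈ 0.13010. Doubling: P(τ_{4.33} ≤ 14.79) ≈ 2 · 0.13010 = 0.26020 ≈ 0.2602.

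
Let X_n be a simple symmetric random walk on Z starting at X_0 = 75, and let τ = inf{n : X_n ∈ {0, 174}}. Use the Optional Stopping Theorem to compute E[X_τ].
E[X_τ] = 75

X_n is a martingale and τ is a bounded-mean stopping time (indeed τ is finite a.s. with bounded expectation since the walk is in a bounded region). By the OST, E[X_τ] = E[X_0] = 75. Equivalently: E[X_τ] = 174 · P(hit 174 first) + 0 · P(hit 0 first) = 174 · (75/174) = 75.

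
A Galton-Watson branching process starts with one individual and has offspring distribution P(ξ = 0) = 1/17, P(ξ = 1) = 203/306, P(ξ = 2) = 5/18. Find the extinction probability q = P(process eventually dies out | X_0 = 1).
q = 18/85

The pgf is f(s) = 1/17 + 203/306·s + 5/18·s². The extinction probability q is the smallest fixed point of f in [0, 1]. Setting s = f(s):
  5/18·s² + (203/306 − 1)·s + 1/17 = 0
  5/18·s² − (1/17 + 5/18)·s + 1/17 = 0
which factors as (s − 1)·(5/18·s − 1/17) = 0, giving roots s = 1 and s = (1/17)/(5/18) = 18/85.
Mean offspring μ = 203/306 + 2·5/18 = 373/306 > 1 (supercritical), so q < 1. The extinction probability is the smaller root: q = (1/17)/(5/18) = 18/85.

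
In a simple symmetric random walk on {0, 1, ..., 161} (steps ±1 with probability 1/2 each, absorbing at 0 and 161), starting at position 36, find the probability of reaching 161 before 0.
P(hit 161 before 0) = 36/161

Let u_k = P(hit 161 before 0 | start at k). Then u_0 = 0, u_161 = 1, and u_k = u_{k-1}/2 + u_{k+1}/2 for 1 ≤ k ≤ 160. This harmonic recurrence is solved by u_k = k/161, giving u_36 = 36/161.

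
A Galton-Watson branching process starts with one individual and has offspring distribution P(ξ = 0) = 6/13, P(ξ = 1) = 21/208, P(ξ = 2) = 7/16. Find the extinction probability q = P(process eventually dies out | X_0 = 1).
q = 1

Mean offspring μ = 0·6/13 + 1·21/208 + 2·7/16 = 203/208 ≤ 1. For μ ≤ 1 with offspring not concentrated at 1, the Galton-Watson process goes extinct almost surely, so q = 1.
(Algebraic check: The pgf is f(s) = 6/13 + 21/208·s + 7/16·s². The extinction probability q is the smallest fixed point of f in [0, 1]. Setting s = f(s):
  7/16·s² + (21/208 − 1)·s + 6/13 = 0
  7/16·s² − (6/13 + 7/16)·s + 6/13 = 0
which factors as (s − 1)·(7/16·s − 6/13) = 0, giving roots s = 1 and s = (6/13)/(7/16) = 96/91. Since 96/91 ≥ 1, the smallest root in [0, 1] is s = 1.)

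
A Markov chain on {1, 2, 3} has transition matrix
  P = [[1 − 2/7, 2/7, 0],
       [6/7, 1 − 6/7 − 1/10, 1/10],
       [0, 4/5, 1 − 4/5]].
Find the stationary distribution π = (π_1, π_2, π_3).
π = (8/11, 8/33, 1/33)

This is a birth-death chain on three states, which satisfies detailed balance: π_1 · P_{12} = π_2 · P_{21} and π_2 · P_{23} = π_3 · P_{32}.
From π_1 · 2/7 = π_2 · 6/7: π_2/π_1 = (2/7)/(6/7) = 1/3.
From π_2 · 1/10 = π_3 · 4/5: π_3/π_2 = (1/10)/(4/5) = 1/8.
Take π_1 proportional to 1; then unnormalized π = (1, 1/3, 1/24). Normalize by dividing by the sum 11/8:
  π = (8/11, 8/33, 1/33).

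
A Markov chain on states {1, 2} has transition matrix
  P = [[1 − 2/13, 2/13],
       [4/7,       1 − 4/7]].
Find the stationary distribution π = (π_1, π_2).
π_1 = 26/33, π_2 = 7/33

Solve πP = π with π_1 + π_2 = 1. From πP = π: π_1 · (1 − 2/13) + π_2 · 4/7 = π_1 ⇒ π_2 · 4/7 = π_1 · 2/13 ⇒ π_2/π_1 = (2/13)/(4/7) = 7/26. Together with π_1 + π_2 = 1:
  π_1 = (4/7)/(2/13 + 4/7) = (4/7)/(66/91) = 26/33,
  π_2 = (2/13)/(2/13 + 4/7) = (2/13)/(66/91) = 7/33.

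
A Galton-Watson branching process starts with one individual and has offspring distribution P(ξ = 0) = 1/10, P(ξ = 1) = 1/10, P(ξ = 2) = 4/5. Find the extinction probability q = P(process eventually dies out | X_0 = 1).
q = 1/8

The pgf is f(s) = 1/10 + 1/10·s + 4/5·s². The extinction probability q is the smallest fixed point of f in [0, 1]. Setting s = f(s):
  4/5·s² + (1/10 − 1)·s + 1/10 = 0
  4/5·s² − (1/10 + 4/5)·s + 1/10 = 0
which factors as (s − 1)·(4/5·s − 1/10) = 0, giving roots s = 1 and s = (1/10)/(4/5) = 1/8.
Mean offspring μ = 1/10 + 2·4/5 = 17/10 > 1 (supercritical), so q < 1. The extinction probability is the smaller root: q = (1/10)/(4/5) = 1/8.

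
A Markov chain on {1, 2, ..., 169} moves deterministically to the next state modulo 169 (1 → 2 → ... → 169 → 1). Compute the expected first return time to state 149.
E[T_149 | X_0 = 149] = 169

The chain cycles deterministically, so starting at state 149 it returns in exactly 169 steps. Equivalently, the stationary distribution is uniform π_j = 1/169 for every state j, so by Kac's formula E[T_149] = 1/π_149 = 169.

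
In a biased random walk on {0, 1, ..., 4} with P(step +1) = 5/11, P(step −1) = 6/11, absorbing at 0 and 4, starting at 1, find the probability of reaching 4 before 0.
P(hit 4 before 0) = (1 − (6/5)^1) / (1 − (6/5)^4) = 125/671

Let u_k denote P(reach 4 before 0 | start at k). Boundary: u_0 = 0, u_4 = 1. Recurrence: u_k = 5/11·u_{k+1} + 6/11·u_{k-1} for 1 ≤ k ≤ 3. Try u_k = A + B·r^k with r = q/p = (6/11)/(5/11) = 6/5. Substitution satisfies the recurrence; boundary conditions give:
  u_k = (1 − r^k) / (1 − r^N) = (1 − (6/5)^1) / (1 − (6/5)^4) = 125/671.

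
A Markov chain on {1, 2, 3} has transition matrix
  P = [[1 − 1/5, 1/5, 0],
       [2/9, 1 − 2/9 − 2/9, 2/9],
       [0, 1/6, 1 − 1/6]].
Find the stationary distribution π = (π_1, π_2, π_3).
π = (10/31, 9/31, 12/31)

This is a birth-death chain on three states, which satisfies detailed balance: π_1 · P_{12} = π_2 · P_{21} and π_2 · P_{23} = π_3 · P_{32}.
From π_1 · 1/5 = π_2 · 2/9: π_2/π_1 = (1/5)/(2/9) = 9/10.
From π_2 · 2/9 = π_3 · 1/6: π_3/π_2 = (2/9)/(1/6) = 4/3.
Take π_1 proportional to 1; then unnormalized π = (1, 9/10, 6/5). Normalize by dividing by the sum 31/10:
  π = (10/31, 9/31, 12/31).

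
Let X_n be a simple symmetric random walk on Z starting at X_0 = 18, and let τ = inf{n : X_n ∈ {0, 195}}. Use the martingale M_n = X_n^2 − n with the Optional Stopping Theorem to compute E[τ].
E[τ] = 3186

M_n = X_n^2 − n is a martingale (since E[X_{n+1}^2 | F_n] = X_n^2 + 1). By OST (τ has finite mean in a bounded region), E[M_τ] = E[M_0] = X_0^2 − 0 = 18^2 = 324. Also E[M_τ] = E[X_τ^2] − E[τ]. The walk exits at 0 or 195, with P(hit 195 first) = 18/195, so E[X_τ^2] = 195^2 · 18/195 + 0 = 3510. Thus E[τ] = E[X_τ^2] − E[M_τ] = 3510 − 324 = 3186 = 18(195 − 18) = 3186.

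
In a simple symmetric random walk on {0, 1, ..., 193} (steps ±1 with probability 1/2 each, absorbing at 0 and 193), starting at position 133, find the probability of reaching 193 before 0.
P(hit 193 before 0) = 133/193

Let u_k = P(hit 193 before 0 | start at k). Then u_0 = 0, u_193 = 1, and u_k = u_{k-1}/2 + u_{k+1}/2 for 1 ≤ k ≤ 192. This harmonic recurrence is solved by u_k = k/193, giving u_133 = 133/193.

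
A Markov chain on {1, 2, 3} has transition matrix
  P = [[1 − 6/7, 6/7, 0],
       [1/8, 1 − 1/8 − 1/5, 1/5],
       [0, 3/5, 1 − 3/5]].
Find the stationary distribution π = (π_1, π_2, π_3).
π = (7/71, 48/71, 16/71)

This is a birth-death chain on three states, which satisfies detailed balance: π_1 · P_{12} = π_2 · P_{21} and π_2 · P_{23} = π_3 · P_{32}.
From π_1 · 6/7 = π_2 · 1/8: π_2/π_1 = (6/7)/(1/8) = 48/7.
From π_2 · 1/5 = π_3 · 3/5: π_3/π_2 = (1/5)/(3/5) = 1/3.
Take π_1 proportional to 1; then unnormalized π = (1, 48/7, 16/7). Normalize by dividing by the sum 71/7:
  π = (7/71, 48/71, 16/71).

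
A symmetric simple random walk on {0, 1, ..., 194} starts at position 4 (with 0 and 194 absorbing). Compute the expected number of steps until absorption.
E[τ | X_0 = 4] = 760

Let v_k = E[τ | X_0 = k]. Boundary: v_0 = v_194 = 0. Recurrence: v_k = 1 + (v_{k-1} + v_{k+1})/2 for 1 ≤ k ≤ 193. The particular solution to v_k − (v_{k-1} + v_{k+1})/2 = 1 is v_k = −k^2. Adding homogeneous solution A + B k and matching boundaries gives v_k = k (194 − k). Substituting k = 4: v_4 = 4 · 190 = 760.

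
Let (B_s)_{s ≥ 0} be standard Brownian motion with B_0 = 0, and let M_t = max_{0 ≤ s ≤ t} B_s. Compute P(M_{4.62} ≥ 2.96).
P(M_{4.62} ≥ 2.96) = 2·P(B_{4.62} ≥ 2.96) = 2(1 − Φ(2.96/√4.62)) ≈ 0.1685

By the reflection principle for Brownian motion, P(M_t ≥ a) = 2 · P(B_t ≥ a) for a ≥ 0. Since B_t ~ N(0, t), P(B_t ≥ 2.96) = 1 − Φ(2.96/√t) = 1 − Φ(2.96/√4.62) = 1 − Φ(1.3771). So
  P(M_{4.62} ≥ 2.96) = 2(1 − Φ(1.3771)) ≈ 0.1685.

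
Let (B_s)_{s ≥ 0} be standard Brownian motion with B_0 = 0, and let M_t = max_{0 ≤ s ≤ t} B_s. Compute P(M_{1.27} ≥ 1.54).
P(M_{1.27} ≥ 1.54) = 2·P(B_{1.27} ≥ 1.54) = 2(1 − Φ(1.54/√1.27)) ≈ 0.1718

By the reflection principle for Brownian motion, P(M_t ≥ a) = 2 · P(B_t ≥ a) for a ≥ 0. Since B_t ~ N(0, t), P(B_t ≥ 1.54) = 1 − Φ(1.54/√t) = 1 − Φ(1.54/√1.27) = 1 − Φ(1.3665). So
  P(M_{1.27} ≥ 1.54) = 2(1 − Φ(1.3665)) ≈ 0.1718.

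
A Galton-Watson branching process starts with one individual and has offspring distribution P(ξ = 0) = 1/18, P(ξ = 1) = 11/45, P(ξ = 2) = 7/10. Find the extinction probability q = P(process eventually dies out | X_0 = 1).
q = 5/63

The pgf is f(s) = 1/18 + 11/45·s + 7/10·s². The extinction probability q is the smallest fixed point of f in [0, 1]. Setting s = f(s):
  7/10·s² + (11/45 − 1)·s + 1/18 = 0
  7/10·s² − (1/18 + 7/10)·s + 1/18 = 0
which factors as (s − 1)·(7/10·s − 1/18) = 0, giving roots s = 1 and s = (1/18)/(7/10) = 5/63.
Mean offspring μ = 11/45 + 2·7/10 = 74/45 > 1 (supercritical), so q < 1. The extinction probability is the smaller root: q = (1/18)/(7/10) = 5/63.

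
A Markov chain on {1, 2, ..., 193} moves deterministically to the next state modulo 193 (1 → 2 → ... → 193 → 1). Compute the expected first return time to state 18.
E[T_18 | X_0 = 18] = 193

The chain cycles deterministically, so starting at state 18 it returns in exactly 193 steps. Equivalently, the stationary distribution is uniform π_j = 1/193 for every state j, so by Kac's formula E[T_18] = 1/π_18 = 193.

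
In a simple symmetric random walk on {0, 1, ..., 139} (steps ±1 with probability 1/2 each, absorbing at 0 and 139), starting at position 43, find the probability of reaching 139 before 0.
P(hit 139 before 0) = 43/139

Let u_k = P(hit 139 before 0 | start at k). Then u_0 = 0, u_139 = 1, and u_k = u_{k-1}/2 + u_{k+1}/2 for 1 ≤ k ≤ 138. This harmonic recurrence is solved by u_k = k/139, giving u_43 = 43/139.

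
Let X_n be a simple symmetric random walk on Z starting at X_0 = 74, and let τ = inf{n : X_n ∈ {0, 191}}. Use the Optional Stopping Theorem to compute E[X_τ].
E[X_τ] = 74

X_n is a martingale and τ is a bounded-mean stopping time (indeed τ is finite a.s. with bounded expectation since the walk is in a bounded region). By the OST, E[X_τ] = E[X_0] = 74. Equivalently: E[X_τ] = 191 · P(hit 191 first) + 0 · P(hit 0 first) = 191 · (74/191) = 74.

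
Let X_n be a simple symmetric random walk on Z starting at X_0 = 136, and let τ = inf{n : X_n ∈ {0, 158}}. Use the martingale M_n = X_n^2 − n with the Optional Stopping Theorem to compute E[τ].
E[τ] = 2992

M_n = X_n^2 − n is a martingale (since E[X_{n+1}^2 | F_n] = X_n^2 + 1). By OST (τ has finite mean in a bounded region), E[M_τ] = E[M_0] = X_0^2 − 0 = 136^2 = 18496. Also E[M_τ] = E[X_τ^2] − E[τ]. The walk exits at 0 or 158, with P(hit 158 first) = 136/158, so E[X_τ^2] = 158^2 · 136/158 + 0 = 21488. Thus E[τ] = E[X_τ^2] − E[M_τ] = 21488 − 18496 = 2992 = 136(158 − 136) = 2992.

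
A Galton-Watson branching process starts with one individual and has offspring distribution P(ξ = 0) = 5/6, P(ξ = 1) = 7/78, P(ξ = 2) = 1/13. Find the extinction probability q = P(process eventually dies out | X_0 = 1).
q = 1

Mean offspring μ = 0·5/6 + 1·7/78 + 2·1/13 = 19/78 ≤ 1. For μ ≤ 1 with offspring not concentrated at 1, the Galton-Watson process goes extinct almost surely, so q = 1.
(Algebraic check: The pgf is f(s) = 5/6 + 7/78·s + 1/13·s². The extinction probability q is the smallest fixed point of f in [0, 1]. Setting s = f(s):
  1/13·s² + (7/78 − 1)·s + 5/6 = 0
  1/13·s² − (5/6 + 1/13)·s + 5/6 = 0
which factors as (s − 1)·(1/13·s − 5/6) = 0, giving roots s = 1 and s = (5/6)/(1/13) = 65/6. Since 65/6 ≥ 1, the smallest root in [0, 1] is s = 1.)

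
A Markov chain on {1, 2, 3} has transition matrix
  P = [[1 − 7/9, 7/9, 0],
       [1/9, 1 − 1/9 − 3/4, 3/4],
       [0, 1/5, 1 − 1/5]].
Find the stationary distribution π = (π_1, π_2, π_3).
π = (4/137, 28/137, 105/137)

This is a birth-death chain on three states, which satisfies detailed balance: π_1 · P_{12} = π_2 · P_{21} and π_2 · P_{23} = π_3 · P_{32}.
From π_1 · 7/9 = π_2 · 1/9: π_2/π_1 = (7/9)/(1/9) = 7.
From π_2 · 3/4 = π_3 · 1/5: π_3/π_2 = (3/4)/(1/5) = 15/4.
Take π_1 proportional to 1; then unnormalized π = (1, 7, 105/4). Normalize by dividing by the sum 137/4:
  π = (4/137, 28/137, 105/137).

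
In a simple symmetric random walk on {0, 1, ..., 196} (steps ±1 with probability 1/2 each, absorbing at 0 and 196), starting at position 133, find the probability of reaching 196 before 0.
P(hit 196 before 0) = 133/196 = 19/28

Let u_k = P(hit 196 before 0 | start at k). Then u_0 = 0, u_196 = 1, and u_k = u_{k-1}/2 + u_{k+1}/2 for 1 ≤ k ≤ 195. This harmonic recurrence is solved by u_k = k/196, giving u_133 = 133/196 = 19/28.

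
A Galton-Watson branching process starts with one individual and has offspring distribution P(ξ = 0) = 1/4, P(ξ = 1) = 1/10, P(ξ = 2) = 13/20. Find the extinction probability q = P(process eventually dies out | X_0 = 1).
q = 5/13

The pgf is f(s) = 1/4 + 1/10·s + 13/20·s². The extinction probability q is the smallest fixed point of f in [0, 1]. Setting s = f(s):
  13/20·s² + (1/10 − 1)·s + 1/4 = 0
  13/20·s² − (1/4 + 13/20)·s + 1/4 = 0
which factors as (s − 1)·(13/20·s − 1/4) = 0, giving roots s = 1 and s = (1/4)/(13/20) = 5/13.
Mean offspring μ = 1/10 + 2·13/20 = 7/5 > 1 (supercritical), so q < 1. The extinction probability is the smaller root: q = (1/4)/(13/20) = 5/13.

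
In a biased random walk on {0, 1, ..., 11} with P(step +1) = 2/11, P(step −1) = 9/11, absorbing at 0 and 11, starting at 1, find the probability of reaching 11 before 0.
P(hit 11 before 0) = (1 − (9/2)^1) / (1 − (9/2)^11) = 1024/4483008223

Let u_k denote P(reach 11 before 0 | start at k). Boundary: u_0 = 0, u_11 = 1. Recurrence: u_k = 2/11·u_{k+1} + 9/11·u_{k-1} for 1 ≤ k ≤ 10. Try u_k = A + B·r^k with r = q/p = (9/11)/(2/11) = 9/2. Substitution satisfies the recurrence; boundary conditions give:
  u_k = (1 − r^k) / (1 − r^N) = (1 − (9/2)^1) / (1 − (9/2)^11) = 1024/4483008223.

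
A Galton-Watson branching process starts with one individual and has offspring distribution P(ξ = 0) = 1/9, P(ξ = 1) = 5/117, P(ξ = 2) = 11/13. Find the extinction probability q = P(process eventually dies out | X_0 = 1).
q = 13/99

The pgf is f(s) = 1/9 + 5/117·s + 11/13·s². The extinction probability q is the smallest fixed point of f in [0, 1]. Setting s = f(s):
  11/13·s² + (5/117 − 1)·s + 1/9 = 0
  11/13·s² − (1/9 + 11/13)·s + 1/9 = 0
which factors as (s − 1)·(11/13·s − 1/9) = 0, giving roots s = 1 and s = (1/9)/(11/13) = 13/99.
Mean offspring μ = 5/117 + 2·11/13 = 203/117 > 1 (supercritical), so q < 1. The extinction probability is the smaller root: q = (1/9)/(11/13) = 13/99.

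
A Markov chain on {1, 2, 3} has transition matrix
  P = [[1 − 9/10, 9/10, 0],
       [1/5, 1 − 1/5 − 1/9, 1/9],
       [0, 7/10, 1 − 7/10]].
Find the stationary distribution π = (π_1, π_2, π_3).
π = (14/87, 21/29, 10/87)

This is a birth-death chain on three states, which satisfies detailed balance: π_1 · P_{12} = π_2 · P_{21} and π_2 · P_{23} = π_3 · P_{32}.
From π_1 · 9/10 = π_2 · 1/5: π_2/π_1 = (9/10)/(1/5) = 9/2.
From π_2 · 1/9 = π_3 · 7/10: π_3/π_2 = (1/9)/(7/10) = 10/63.
Take π_1 proportional to 1; then unnormalized π = (1, 9/2, 5/7). Normalize by dividing by the sum 87/14:
  π = (14/87, 21/29, 10/87).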